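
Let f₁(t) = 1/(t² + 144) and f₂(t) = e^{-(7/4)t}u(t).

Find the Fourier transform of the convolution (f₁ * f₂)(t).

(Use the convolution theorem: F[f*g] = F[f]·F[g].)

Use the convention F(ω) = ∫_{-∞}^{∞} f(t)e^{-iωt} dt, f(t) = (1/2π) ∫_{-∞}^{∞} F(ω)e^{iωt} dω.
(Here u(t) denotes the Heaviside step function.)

F[f₁*f₂](ω) = \frac{\pi e^{- 12 \left|{\omega}\right|}}{3 \left(4 i \omega + 7\right)}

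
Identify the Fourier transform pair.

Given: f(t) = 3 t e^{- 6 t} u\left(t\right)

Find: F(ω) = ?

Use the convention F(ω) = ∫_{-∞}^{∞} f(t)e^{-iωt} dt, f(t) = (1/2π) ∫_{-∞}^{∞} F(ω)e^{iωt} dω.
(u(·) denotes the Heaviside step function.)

F(ω) = \frac{3}{\left(i \omega + 6\right)^{2}}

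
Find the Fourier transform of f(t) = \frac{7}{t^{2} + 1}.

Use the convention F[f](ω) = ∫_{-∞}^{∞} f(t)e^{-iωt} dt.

F(ω) = 7 \pi e^{- \left|{\omega}\right|}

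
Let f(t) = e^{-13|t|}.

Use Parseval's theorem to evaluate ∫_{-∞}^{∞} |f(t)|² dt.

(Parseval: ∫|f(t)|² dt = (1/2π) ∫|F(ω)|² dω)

∫|f(t)|² dt = \frac{1}{13}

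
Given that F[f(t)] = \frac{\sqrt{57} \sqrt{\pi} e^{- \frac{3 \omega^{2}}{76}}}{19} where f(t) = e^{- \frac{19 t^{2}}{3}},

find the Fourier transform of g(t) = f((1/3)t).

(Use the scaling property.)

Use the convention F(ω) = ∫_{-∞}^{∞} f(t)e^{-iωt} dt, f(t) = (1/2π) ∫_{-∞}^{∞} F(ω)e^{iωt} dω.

F[g](ω) = \frac{3 \sqrt{57} \sqrt{\pi} e^{- \frac{27 \omega^{2}}{76}}}{19}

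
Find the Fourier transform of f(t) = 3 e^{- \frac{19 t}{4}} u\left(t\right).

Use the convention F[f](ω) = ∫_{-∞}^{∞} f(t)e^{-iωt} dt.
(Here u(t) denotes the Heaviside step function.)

F(ω) = \frac{12}{4 i \omega + 19}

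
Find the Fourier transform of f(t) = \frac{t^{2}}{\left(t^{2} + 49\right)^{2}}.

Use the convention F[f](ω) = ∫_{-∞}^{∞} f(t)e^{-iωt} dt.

F(ω) = \frac{\pi \left(1 - 7 \left|{\omega}\right|\right) e^{- 7 \left|{\omega}\right|}}{14}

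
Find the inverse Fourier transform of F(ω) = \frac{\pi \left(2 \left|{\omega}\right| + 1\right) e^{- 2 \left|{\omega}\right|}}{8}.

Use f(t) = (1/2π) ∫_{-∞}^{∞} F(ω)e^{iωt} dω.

f(t) = \frac{2}{\left(t^{2} + 4\right)^{2}}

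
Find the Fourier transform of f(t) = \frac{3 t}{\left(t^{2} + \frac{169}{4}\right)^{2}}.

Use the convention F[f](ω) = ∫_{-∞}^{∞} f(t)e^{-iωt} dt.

F(ω) = - \frac{3 i \pi \omega e^{- \frac{13 \left|{\omega}\right|}{2}}}{13}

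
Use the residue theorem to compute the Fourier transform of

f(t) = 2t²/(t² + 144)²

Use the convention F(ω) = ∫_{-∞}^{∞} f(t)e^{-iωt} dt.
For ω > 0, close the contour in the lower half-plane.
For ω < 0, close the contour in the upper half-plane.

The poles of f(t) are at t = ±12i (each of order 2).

Let g(z) = f(z)e^{-iωz}; for large |z| the factor e^{-iωz} decays in the lower half-plane when ω > 0 and in the upper half-plane when ω < 0.

Case ω > 0 (lower half-plane, clockwise contour ⇒ F(ω) = -2πi·ΣRes):
  Res_{z = - 12 i} g(z) = \frac{i \left(1 - 12 \omega\right) e^{- 12 \omega}}{24} (pole of order 2)
  F(ω) = -2πi·ΣRes = \frac{\pi \left(1 - 12 \omega\right) e^{- 12 \omega}}{12}

Case ω < 0 (upper half-plane, counterclockwise contour ⇒ F(ω) = +2πi·ΣRes):
  Res_{z = 12 i} g(z) = \frac{i \left(- 12 \omega - 1\right) e^{12 \omega}}{24} (pole of order 2)
  F(ω) = 2πi·ΣRes = \frac{\pi \left(12 \omega + 1\right) e^{12 \omega}}{12}

Both cases combine into a single formula in |ω|:

F(ω) = \frac{\pi \left(1 - 12 \left|{\omega}\right|\right) e^{- 12 \left|{\omega}\right|}}{12}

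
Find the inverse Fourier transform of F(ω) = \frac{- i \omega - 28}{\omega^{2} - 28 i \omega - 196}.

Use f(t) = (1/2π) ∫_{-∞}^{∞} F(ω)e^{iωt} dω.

f(t) = \left(14 t + 1\right) e^{- 14 t} u\left(t\right)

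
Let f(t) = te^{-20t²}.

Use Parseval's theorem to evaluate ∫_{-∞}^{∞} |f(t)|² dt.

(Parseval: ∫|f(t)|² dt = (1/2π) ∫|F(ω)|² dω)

∫|f(t)|² dt = \frac{\sqrt{10} \sqrt{\pi}}{1600}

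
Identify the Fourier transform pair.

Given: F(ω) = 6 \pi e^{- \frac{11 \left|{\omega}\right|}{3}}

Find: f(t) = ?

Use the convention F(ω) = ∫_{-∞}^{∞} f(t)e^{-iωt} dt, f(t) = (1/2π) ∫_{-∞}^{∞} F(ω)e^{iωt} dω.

f(t) = \frac{22}{t^{2} + \frac{121}{9}}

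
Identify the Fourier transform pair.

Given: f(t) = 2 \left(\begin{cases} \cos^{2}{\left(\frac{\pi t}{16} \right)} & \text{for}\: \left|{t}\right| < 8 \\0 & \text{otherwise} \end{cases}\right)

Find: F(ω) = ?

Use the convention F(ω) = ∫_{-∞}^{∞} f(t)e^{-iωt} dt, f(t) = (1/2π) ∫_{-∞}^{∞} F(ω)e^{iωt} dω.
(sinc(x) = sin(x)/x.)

F(ω) = - \frac{16 \pi^{2} \operatorname{sinc}{\left(8 \omega \right)}}{64 \omega^{2} - \pi^{2}}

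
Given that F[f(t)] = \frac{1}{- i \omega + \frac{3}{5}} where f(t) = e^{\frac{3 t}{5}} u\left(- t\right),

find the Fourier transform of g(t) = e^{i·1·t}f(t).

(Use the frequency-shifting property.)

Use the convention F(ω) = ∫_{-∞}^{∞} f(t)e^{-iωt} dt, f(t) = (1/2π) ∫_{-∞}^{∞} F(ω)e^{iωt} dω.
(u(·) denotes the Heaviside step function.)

F[g](ω) = - \frac{5}{5 i \left(\omega - 1\right) - 3}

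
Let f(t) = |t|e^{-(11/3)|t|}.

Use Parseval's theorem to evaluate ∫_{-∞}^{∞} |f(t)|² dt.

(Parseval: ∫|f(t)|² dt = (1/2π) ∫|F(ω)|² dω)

∫|f(t)|² dt = \frac{27}{2662}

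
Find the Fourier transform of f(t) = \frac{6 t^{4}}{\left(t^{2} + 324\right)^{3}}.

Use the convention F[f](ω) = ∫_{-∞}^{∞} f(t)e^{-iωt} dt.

F(ω) = \frac{\pi \left(108 \omega^{2} - 30 \left|{\omega}\right| + 1\right) e^{- 18 \left|{\omega}\right|}}{8}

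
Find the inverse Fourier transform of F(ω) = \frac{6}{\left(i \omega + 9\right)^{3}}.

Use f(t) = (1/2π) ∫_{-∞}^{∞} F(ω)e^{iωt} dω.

f(t) = 3 t^{2} e^{- 9 t} u\left(t\right)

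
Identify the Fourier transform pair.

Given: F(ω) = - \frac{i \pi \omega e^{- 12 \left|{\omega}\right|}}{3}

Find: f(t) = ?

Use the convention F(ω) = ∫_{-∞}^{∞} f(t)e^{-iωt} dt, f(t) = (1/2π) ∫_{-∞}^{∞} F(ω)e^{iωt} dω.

f(t) = \frac{8 t}{\left(t^{2} + 144\right)^{2}}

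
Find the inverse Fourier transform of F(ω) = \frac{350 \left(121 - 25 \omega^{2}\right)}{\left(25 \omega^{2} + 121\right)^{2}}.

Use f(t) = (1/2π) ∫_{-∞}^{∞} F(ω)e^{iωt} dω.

f(t) = 7 e^{- \frac{11 \left|{t}\right|}{5}} \left|{t}\right|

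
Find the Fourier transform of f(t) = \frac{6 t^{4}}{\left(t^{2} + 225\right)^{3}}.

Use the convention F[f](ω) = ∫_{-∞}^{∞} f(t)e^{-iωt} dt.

F(ω) = \frac{3 \pi \left(75 \omega^{2} - 25 \left|{\omega}\right| + 1\right) e^{- 15 \left|{\omega}\right|}}{20}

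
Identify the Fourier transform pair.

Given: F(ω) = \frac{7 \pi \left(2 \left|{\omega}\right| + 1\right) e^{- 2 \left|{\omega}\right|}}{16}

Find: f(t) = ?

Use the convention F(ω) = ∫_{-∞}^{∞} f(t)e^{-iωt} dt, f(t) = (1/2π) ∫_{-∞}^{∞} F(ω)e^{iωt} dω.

f(t) = \frac{7}{\left(t^{2} + 4\right)^{2}}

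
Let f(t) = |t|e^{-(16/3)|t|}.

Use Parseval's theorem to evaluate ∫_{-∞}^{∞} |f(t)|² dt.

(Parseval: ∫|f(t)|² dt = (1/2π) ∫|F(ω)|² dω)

∫|f(t)|² dt = \frac{27}{8192}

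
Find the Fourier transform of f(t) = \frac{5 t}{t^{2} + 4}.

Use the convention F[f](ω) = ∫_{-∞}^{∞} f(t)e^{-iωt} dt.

F(ω) = - 5 i \pi e^{- 2 \left|{\omega}\right|} \operatorname{sign}{\left(\omega \right)}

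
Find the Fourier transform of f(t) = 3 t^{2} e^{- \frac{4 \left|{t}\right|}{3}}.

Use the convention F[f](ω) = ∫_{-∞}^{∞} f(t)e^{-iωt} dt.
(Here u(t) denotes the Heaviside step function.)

F(ω) = \frac{1296 \left(16 - 27 \omega^{2}\right)}{\left(9 \omega^{2} + 16\right)^{3}}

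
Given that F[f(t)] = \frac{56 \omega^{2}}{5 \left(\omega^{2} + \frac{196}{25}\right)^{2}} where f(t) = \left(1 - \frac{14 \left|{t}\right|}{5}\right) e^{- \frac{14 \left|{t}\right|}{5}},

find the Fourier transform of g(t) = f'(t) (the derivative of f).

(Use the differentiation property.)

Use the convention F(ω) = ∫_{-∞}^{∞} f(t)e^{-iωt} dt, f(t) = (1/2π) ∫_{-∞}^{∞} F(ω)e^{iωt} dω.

F[g](ω) = \frac{7000 i \omega^{3}}{\left(25 \omega^{2} + 196\right)^{2}}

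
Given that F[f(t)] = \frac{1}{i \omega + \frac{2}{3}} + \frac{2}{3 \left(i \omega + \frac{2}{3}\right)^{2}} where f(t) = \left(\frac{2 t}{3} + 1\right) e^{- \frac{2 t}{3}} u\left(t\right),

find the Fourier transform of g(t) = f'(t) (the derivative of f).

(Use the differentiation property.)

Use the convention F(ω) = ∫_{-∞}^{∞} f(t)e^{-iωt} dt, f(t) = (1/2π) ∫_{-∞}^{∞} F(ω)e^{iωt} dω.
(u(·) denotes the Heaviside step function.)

F[g](ω) = \frac{3 \omega \left(3 \omega - 4 i\right)}{9 \omega^{2} - 12 i \omega - 4}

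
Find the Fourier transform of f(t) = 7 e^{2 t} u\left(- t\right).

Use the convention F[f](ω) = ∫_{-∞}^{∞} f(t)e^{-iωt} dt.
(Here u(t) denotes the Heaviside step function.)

F(ω) = - \frac{7}{i \omega - 2}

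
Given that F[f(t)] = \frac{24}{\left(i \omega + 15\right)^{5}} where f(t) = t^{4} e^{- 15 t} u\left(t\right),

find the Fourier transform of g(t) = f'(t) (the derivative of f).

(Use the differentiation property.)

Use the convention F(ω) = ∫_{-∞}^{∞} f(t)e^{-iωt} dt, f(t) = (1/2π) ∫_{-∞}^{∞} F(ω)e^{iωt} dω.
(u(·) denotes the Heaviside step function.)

F[g](ω) = \frac{24 i \omega}{\left(i \omega + 15\right)^{5}}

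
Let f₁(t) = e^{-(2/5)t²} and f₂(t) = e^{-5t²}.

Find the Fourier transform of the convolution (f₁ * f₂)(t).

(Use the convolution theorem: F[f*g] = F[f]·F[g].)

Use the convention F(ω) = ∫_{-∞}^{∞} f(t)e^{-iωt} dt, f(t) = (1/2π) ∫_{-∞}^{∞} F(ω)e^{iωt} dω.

F[f₁*f₂](ω) = \frac{\sqrt{2} \pi e^{- \frac{27 \omega^{2}}{40}}}{2}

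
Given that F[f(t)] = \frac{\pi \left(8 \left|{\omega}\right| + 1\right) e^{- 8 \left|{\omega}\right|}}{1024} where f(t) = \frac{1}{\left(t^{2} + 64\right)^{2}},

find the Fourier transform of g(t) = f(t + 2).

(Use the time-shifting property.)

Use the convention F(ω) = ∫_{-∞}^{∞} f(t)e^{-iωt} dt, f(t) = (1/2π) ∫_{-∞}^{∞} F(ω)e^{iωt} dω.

F[g](ω) = \frac{\pi \left(8 \left|{\omega}\right| + 1\right) e^{2 i \omega - 8 \left|{\omega}\right|}}{1024}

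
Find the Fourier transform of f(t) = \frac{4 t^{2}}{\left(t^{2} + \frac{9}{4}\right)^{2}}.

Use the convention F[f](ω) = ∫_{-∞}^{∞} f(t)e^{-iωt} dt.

F(ω) = \frac{2 \pi \left(2 - 3 \left|{\omega}\right|\right) e^{- \frac{3 \left|{\omega}\right|}{2}}}{3}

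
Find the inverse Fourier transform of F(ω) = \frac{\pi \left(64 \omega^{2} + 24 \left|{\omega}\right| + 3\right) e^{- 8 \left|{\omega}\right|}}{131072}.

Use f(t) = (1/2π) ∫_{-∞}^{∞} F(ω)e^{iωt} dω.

f(t) = \frac{2}{\left(t^{2} + 64\right)^{3}}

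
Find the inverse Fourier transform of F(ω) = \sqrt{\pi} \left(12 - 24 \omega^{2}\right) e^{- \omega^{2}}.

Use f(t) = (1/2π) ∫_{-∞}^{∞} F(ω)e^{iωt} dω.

f(t) = 3 t^{2} e^{- \frac{t^{2}}{4}}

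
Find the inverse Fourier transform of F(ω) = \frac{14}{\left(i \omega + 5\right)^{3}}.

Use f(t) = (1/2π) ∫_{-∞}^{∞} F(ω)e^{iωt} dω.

f(t) = 7 t^{2} e^{- 5 t} u\left(t\right)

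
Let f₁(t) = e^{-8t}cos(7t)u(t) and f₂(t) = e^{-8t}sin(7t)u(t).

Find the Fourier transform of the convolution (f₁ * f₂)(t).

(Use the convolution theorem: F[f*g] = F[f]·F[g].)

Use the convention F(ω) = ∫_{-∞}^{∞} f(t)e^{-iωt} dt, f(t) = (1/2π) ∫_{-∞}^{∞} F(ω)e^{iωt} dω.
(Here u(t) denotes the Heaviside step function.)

F[f₁*f₂](ω) = \frac{7 \left(i \omega + 8\right)}{\left(\left(i \omega + 8\right)^{2} + 49\right)^{2}}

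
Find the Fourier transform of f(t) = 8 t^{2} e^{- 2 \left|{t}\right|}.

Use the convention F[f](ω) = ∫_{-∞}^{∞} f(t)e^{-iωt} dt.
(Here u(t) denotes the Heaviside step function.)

F(ω) = \frac{64 \left(4 - 3 \omega^{2}\right)}{\left(\omega^{2} + 4\right)^{3}}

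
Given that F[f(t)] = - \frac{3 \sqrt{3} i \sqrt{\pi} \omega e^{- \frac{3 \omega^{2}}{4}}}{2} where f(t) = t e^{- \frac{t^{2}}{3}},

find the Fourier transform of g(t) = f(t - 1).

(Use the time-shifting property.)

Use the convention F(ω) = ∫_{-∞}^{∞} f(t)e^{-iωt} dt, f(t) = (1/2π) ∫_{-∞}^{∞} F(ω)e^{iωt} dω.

F[g](ω) = - \frac{3 \sqrt{3} i \sqrt{\pi} \omega e^{- \omega \left(\frac{3 \omega}{4} + i\right)}}{2}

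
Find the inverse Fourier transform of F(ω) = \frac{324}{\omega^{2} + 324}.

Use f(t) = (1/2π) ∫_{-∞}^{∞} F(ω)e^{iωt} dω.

f(t) = 9 e^{- 18 \left|{t}\right|}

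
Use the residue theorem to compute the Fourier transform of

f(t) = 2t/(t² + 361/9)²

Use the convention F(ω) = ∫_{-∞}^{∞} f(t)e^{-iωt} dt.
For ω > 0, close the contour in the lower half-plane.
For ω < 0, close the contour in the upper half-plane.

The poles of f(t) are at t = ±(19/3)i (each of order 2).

Let g(z) = f(z)e^{-iωz}; for large |z| the factor e^{-iωz} decays in the lower half-plane when ω > 0 and in the upper half-plane when ω < 0.

Case ω > 0 (lower half-plane, clockwise contour ⇒ F(ω) = -2πi·ΣRes):
  Res_{z = - \frac{19 i}{3}} g(z) = \frac{3 \omega e^{- \frac{19 \omega}{3}}}{38} (pole of order 2)
  F(ω) = -2πi·ΣRes = - \frac{3 i \pi \omega e^{- \frac{19 \omega}{3}}}{19}

Case ω < 0 (upper half-plane, counterclockwise contour ⇒ F(ω) = +2πi·ΣRes):
  Res_{z = \frac{19 i}{3}} g(z) = - \frac{3 \omega e^{\frac{19 \omega}{3}}}{38} (pole of order 2)
  F(ω) = 2πi·ΣRes = - \frac{3 i \pi \omega e^{\frac{19 \omega}{3}}}{19}

Both cases combine into a single formula in |ω|:

F(ω) = - \frac{3 i \pi \omega e^{- \frac{19 \left|{\omega}\right|}{3}}}{19}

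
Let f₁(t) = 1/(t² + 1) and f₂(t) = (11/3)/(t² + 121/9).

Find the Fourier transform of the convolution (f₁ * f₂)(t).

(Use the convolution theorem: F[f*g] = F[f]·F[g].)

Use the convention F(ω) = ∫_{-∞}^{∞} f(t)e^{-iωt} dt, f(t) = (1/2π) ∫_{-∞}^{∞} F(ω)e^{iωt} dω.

F[f₁*f₂](ω) = \pi^{2} e^{- \frac{14 \left|{\omega}\right|}{3}}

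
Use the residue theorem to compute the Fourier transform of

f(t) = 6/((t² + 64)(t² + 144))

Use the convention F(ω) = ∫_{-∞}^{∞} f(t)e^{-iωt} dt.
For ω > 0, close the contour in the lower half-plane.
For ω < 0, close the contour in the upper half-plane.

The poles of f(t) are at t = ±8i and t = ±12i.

Let g(z) = f(z)e^{-iωz}; for large |z| the factor e^{-iωz} decays in the lower half-plane when ω > 0 and in the upper half-plane when ω < 0.

Case ω > 0 (lower half-plane, clockwise contour ⇒ F(ω) = -2πi·ΣRes):
  Res_{z = - 8 i} g(z) = \frac{3 i e^{- 8 \omega}}{640}
  Res_{z = - 12 i} g(z) = - \frac{i e^{- 12 \omega}}{320}
  F(ω) = -2πi·ΣRes = \frac{\pi \left(3 e^{4 \omega} - 2\right) e^{- 12 \omega}}{320}

Case ω < 0 (upper half-plane, counterclockwise contour ⇒ F(ω) = +2πi·ΣRes):
  Res_{z = 8 i} g(z) = - \frac{3 i e^{8 \omega}}{640}
  Res_{z = 12 i} g(z) = \frac{i e^{12 \omega}}{320}
  F(ω) = 2πi·ΣRes = \frac{\pi \left(3 - 2 e^{4 \omega}\right) e^{8 \omega}}{320}

Both cases combine into a single formula in |ω|:

F(ω) = \frac{\pi \left(3 e^{4 \left|{\omega}\right|} - 2\right) e^{- 12 \left|{\omega}\right|}}{320}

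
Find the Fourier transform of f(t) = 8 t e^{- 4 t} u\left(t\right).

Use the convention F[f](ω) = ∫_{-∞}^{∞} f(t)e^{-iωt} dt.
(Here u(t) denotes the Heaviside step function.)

F(ω) = \frac{8}{\left(i \omega + 4\right)^{2}}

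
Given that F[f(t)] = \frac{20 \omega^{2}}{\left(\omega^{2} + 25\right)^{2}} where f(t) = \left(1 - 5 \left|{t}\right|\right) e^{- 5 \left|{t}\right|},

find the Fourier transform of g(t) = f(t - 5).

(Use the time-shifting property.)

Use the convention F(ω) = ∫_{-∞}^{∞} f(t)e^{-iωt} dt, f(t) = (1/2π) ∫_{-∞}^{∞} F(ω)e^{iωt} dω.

F[g](ω) = \frac{20 \omega^{2} e^{- 5 i \omega}}{\left(\omega^{2} + 25\right)^{2}}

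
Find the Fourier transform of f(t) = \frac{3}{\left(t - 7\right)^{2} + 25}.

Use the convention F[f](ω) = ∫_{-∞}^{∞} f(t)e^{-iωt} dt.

F(ω) = \frac{3 \pi e^{- 7 i \omega - 5 \left|{\omega}\right|}}{5}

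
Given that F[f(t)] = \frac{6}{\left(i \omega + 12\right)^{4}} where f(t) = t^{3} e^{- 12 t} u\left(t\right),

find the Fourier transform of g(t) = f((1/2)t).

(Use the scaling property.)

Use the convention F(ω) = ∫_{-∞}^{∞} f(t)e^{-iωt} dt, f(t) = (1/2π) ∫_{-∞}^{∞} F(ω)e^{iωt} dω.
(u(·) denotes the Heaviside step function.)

F[g](ω) = \frac{3}{4 \left(i \omega + 6\right)^{4}}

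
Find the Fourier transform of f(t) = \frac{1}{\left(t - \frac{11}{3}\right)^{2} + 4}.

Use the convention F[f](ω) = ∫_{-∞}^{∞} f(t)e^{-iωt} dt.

F(ω) = \frac{\pi e^{- \frac{11 i \omega}{3} - 2 \left|{\omega}\right|}}{2}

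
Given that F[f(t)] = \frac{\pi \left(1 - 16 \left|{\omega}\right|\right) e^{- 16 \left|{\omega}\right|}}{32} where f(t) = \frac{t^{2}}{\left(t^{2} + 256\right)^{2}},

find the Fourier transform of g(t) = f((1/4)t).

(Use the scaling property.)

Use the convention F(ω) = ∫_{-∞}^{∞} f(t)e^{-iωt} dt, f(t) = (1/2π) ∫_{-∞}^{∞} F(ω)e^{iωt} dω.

F[g](ω) = \frac{\pi \left(1 - 64 \left|{\omega}\right|\right) e^{- 64 \left|{\omega}\right|}}{8}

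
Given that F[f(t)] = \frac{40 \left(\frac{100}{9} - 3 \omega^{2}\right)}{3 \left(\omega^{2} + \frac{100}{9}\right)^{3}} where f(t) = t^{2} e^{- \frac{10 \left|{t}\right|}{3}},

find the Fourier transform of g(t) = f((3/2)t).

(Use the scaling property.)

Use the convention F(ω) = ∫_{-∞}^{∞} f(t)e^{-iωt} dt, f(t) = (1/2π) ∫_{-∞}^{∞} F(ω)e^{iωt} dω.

F[g](ω) = \frac{45 \left(25 - 3 \omega^{2}\right)}{\left(\omega^{2} + 25\right)^{3}}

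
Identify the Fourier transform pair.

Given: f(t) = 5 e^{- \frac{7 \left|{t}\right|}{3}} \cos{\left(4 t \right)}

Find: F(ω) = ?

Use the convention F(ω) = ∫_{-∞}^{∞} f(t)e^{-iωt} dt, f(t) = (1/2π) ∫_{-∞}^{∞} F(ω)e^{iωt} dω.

F(ω) = \frac{210 \left(9 \omega^{2} + 193\right)}{81 \omega^{4} - 1710 \omega^{2} + 37249}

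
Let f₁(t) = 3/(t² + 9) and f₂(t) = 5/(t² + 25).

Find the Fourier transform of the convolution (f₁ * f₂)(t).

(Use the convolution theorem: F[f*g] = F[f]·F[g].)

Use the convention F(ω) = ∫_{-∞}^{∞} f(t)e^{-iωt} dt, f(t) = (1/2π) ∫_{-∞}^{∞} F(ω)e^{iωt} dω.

F[f₁*f₂](ω) = \pi^{2} e^{- 8 \left|{\omega}\right|}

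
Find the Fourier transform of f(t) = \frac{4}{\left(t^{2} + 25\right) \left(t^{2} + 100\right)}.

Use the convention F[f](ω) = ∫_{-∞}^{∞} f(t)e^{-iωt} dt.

F(ω) = \frac{2 \pi \left(2 e^{5 \left|{\omega}\right|} - 1\right) e^{- 10 \left|{\omega}\right|}}{375}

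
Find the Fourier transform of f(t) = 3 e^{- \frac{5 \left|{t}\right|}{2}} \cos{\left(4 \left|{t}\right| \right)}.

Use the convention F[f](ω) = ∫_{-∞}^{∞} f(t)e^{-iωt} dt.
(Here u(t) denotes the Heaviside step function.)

F(ω) = \frac{60 \left(4 \omega^{2} + 89\right)}{16 \omega^{4} - 312 \omega^{2} + 7921}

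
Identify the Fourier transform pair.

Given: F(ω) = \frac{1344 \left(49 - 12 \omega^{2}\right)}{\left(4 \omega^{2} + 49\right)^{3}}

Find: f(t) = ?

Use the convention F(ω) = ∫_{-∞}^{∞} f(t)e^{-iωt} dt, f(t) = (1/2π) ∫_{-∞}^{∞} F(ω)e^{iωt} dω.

f(t) = 6 t^{2} e^{- \frac{7 \left|{t}\right|}{2}}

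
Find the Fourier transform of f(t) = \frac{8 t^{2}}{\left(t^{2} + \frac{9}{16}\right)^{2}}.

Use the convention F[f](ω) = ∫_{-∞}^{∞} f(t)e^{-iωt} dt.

F(ω) = \frac{4 \pi \left(4 - 3 \left|{\omega}\right|\right) e^{- \frac{3 \left|{\omega}\right|}{4}}}{3}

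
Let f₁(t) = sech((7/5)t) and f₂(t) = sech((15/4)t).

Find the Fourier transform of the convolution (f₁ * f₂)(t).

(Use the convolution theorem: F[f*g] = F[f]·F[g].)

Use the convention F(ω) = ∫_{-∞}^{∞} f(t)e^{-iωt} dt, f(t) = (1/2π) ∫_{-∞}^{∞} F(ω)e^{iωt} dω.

F[f₁*f₂](ω) = \frac{4 \pi^{2}}{21 \cosh{\left(\frac{2 \pi \omega}{15} \right)} \cosh{\left(\frac{5 \pi \omega}{14} \right)}}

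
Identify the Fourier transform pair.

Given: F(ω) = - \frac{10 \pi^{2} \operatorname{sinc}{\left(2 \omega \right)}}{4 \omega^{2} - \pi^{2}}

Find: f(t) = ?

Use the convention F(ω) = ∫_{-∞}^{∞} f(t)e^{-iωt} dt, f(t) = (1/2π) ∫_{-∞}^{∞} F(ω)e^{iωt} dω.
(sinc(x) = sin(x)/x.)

f(t) = 5 \left(\begin{cases} \frac{\cos{\left(\frac{\pi t}{2} \right)}}{2} + \frac{1}{2} & \text{for}\: \left|{t}\right| < 2 \\0 & \text{otherwise} \end{cases}\right)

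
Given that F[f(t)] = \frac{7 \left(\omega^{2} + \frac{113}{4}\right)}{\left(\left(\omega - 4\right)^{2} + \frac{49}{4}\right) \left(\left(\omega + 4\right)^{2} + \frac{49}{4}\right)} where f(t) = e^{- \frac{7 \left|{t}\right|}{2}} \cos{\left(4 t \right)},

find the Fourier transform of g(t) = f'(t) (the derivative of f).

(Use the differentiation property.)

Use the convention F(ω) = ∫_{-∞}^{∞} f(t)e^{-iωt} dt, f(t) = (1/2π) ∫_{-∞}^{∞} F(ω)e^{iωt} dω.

F[g](ω) = \frac{28 i \omega \left(4 \omega^{2} + 113\right)}{16 \omega^{4} - 120 \omega^{2} + 12769}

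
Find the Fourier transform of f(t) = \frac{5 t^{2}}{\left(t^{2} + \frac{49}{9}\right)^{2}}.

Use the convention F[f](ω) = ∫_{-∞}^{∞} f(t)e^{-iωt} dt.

F(ω) = \frac{5 \pi \left(3 - 7 \left|{\omega}\right|\right) e^{- \frac{7 \left|{\omega}\right|}{3}}}{14}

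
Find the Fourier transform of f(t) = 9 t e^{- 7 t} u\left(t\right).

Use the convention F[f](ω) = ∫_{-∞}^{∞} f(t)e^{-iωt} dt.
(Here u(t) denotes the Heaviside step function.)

F(ω) = \frac{9}{\left(i \omega + 7\right)^{2}}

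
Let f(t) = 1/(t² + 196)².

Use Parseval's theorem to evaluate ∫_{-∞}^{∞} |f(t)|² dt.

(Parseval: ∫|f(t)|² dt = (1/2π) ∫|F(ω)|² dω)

∫|f(t)|² dt = \frac{5 \pi}{1686616064}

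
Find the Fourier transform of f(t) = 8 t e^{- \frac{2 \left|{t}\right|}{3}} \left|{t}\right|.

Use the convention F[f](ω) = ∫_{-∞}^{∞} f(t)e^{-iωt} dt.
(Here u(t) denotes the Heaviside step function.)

F(ω) = \frac{7776 i \omega \left(3 \omega^{2} - 4\right)}{\left(9 \omega^{2} + 4\right)^{3}}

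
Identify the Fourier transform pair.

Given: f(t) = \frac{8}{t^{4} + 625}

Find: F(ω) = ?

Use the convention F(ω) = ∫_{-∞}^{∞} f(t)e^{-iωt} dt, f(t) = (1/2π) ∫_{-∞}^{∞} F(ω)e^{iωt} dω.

F(ω) = \frac{8 \pi e^{- \frac{5 \sqrt{2} \left|{\omega}\right|}{2}} \sin{\left(\frac{5 \sqrt{2} \left|{\omega}\right|}{2} + \frac{\pi}{4} \right)}}{125}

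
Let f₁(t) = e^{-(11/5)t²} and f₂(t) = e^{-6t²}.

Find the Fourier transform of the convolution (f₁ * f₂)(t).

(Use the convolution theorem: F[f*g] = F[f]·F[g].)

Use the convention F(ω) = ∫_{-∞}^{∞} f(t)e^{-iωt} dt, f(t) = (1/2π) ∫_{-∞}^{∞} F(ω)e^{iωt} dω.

F[f₁*f₂](ω) = \frac{\sqrt{330} \pi e^{- \frac{41 \omega^{2}}{264}}}{66}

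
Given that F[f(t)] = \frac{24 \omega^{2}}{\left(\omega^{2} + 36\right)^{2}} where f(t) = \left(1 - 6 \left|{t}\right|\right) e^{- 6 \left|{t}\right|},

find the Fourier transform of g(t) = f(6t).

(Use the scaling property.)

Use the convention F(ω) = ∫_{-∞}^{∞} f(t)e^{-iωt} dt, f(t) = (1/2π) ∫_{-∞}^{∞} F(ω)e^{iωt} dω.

F[g](ω) = \frac{144 \omega^{2}}{\left(\omega^{2} + 1296\right)^{2}}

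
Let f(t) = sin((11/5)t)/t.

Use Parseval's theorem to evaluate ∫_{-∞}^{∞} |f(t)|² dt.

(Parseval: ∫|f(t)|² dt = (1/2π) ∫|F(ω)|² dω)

∫|f(t)|² dt = \frac{11 \pi}{5}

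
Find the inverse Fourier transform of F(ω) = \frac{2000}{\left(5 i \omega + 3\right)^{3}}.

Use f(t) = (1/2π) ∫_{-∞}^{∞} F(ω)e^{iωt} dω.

f(t) = 8 t^{2} e^{- \frac{3 t}{5}} u\left(t\right)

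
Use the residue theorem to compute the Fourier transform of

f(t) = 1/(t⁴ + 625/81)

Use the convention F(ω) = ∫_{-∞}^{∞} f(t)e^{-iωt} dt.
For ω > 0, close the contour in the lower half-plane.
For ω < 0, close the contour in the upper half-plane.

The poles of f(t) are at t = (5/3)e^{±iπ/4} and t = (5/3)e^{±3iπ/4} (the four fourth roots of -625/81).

Let g(z) = f(z)e^{-iωz}; for large |z| the factor e^{-iωz} decays in the lower half-plane when ω > 0 and in the upper half-plane when ω < 0.

Case ω > 0 (lower half-plane, clockwise contour ⇒ F(ω) = -2πi·ΣRes):
  Res_{z = - \frac{5 \sqrt{2}}{6} - \frac{5 \sqrt{2} i}{6}} g(z) = \frac{27 \sqrt{2} i \left(1 - i\right) e^{\frac{5 \sqrt{2} \omega \left(-1 + i\right)}{6}}}{1000}
  Res_{z = \frac{5 \sqrt{2}}{6} - \frac{5 \sqrt{2} i}{6}} g(z) = \frac{27 \sqrt{2} i \left(1 + i\right) e^{- \frac{5 \sqrt{2} \omega \left(1 + i\right)}{6}}}{1000}
  F(ω) = -2πi·ΣRes = \frac{27 \sqrt{2} \pi \left(1 - i\right) \left(e^{\frac{5 \sqrt{2} i \omega}{3}} + i\right) e^{- \frac{5 \sqrt{2} \omega \left(1 + i\right)}{6}}}{500} = \frac{27 \pi e^{- \frac{5 \sqrt{2} \omega}{6}} \sin{\left(\frac{5 \sqrt{2} \omega}{6} + \frac{\pi}{4} \right)}}{125}

Case ω < 0 (upper half-plane, counterclockwise contour ⇒ F(ω) = +2πi·ΣRes):
  Res_{z = \frac{5 \sqrt{2}}{6} + \frac{5 \sqrt{2} i}{6}} g(z) = \frac{27 \sqrt{2} i \left(-1 + i\right) e^{\frac{5 \sqrt{2} \omega \left(1 - i\right)}{6}}}{1000}
  Res_{z = - \frac{5 \sqrt{2}}{6} + \frac{5 \sqrt{2} i}{6}} g(z) = \frac{27 \sqrt{2} \left(1 - i\right) e^{\frac{5 \sqrt{2} \omega \left(1 + i\right)}{6}}}{1000}
  F(ω) = 2πi·ΣRes = - \frac{27 \sqrt{2} i \pi \left(i \left(1 - i\right) e^{\frac{5 \sqrt{2} \omega \left(1 - i\right)}{6}} - \left(1 - i\right) e^{\frac{5 \sqrt{2} \omega \left(1 + i\right)}{6}}\right)}{500} = \frac{27 \pi e^{\frac{5 \sqrt{2} \omega}{6}} \cos{\left(\frac{5 \sqrt{2} \omega}{6} + \frac{\pi}{4} \right)}}{125}

Both cases combine into a single formula in |ω|:

F(ω) = \frac{27 \pi e^{- \frac{5 \sqrt{2} \left|{\omega}\right|}{6}} \sin{\left(\frac{5 \sqrt{2} \left|{\omega}\right|}{6} + \frac{\pi}{4} \right)}}{125}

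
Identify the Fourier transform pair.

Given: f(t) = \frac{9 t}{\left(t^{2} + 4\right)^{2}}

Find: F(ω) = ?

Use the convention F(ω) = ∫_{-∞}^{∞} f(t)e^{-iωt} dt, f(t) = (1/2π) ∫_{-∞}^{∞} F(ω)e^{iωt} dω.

F(ω) = - \frac{9 i \pi \omega e^{- 2 \left|{\omega}\right|}}{4}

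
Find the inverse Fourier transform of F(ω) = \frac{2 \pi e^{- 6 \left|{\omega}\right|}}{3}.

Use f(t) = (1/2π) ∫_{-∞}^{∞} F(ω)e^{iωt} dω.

f(t) = \frac{4}{t^{2} + 36}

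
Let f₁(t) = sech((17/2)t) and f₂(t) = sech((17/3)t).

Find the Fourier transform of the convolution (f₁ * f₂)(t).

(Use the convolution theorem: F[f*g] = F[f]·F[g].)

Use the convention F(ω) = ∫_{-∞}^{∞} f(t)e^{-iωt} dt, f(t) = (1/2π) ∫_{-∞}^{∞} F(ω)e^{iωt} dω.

F[f₁*f₂](ω) = \frac{6 \pi^{2}}{289 \cosh{\left(\frac{\pi \omega}{17} \right)} \cosh{\left(\frac{3 \pi \omega}{34} \right)}}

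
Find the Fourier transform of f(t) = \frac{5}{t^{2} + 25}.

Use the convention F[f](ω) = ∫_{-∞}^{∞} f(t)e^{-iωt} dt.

F(ω) = \pi e^{- 5 \left|{\omega}\right|}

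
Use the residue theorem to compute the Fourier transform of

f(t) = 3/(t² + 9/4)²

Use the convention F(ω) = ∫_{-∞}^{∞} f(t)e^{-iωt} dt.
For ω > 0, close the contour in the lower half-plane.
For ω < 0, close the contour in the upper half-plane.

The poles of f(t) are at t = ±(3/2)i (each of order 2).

Let g(z) = f(z)e^{-iωz}; for large |z| the factor e^{-iωz} decays in the lower half-plane when ω > 0 and in the upper half-plane when ω < 0.

Case ω > 0 (lower half-plane, clockwise contour ⇒ F(ω) = -2πi·ΣRes):
  Res_{z = - \frac{3 i}{2}} g(z) = \frac{i \left(3 \omega + 2\right) e^{- \frac{3 \omega}{2}}}{9} (pole of order 2)
  F(ω) = -2πi·ΣRes = \frac{2 \pi \left(3 \omega + 2\right) e^{- \frac{3 \omega}{2}}}{9}

Case ω < 0 (upper half-plane, counterclockwise contour ⇒ F(ω) = +2πi·ΣRes):
  Res_{z = \frac{3 i}{2}} g(z) = \frac{i \left(3 \omega - 2\right) e^{\frac{3 \omega}{2}}}{9} (pole of order 2)
  F(ω) = 2πi·ΣRes = \frac{2 \pi \left(2 - 3 \omega\right) e^{\frac{3 \omega}{2}}}{9}

Both cases combine into a single formula in |ω|:

F(ω) = \frac{2 \pi \left(3 \left|{\omega}\right| + 2\right) e^{- \frac{3 \left|{\omega}\right|}{2}}}{9}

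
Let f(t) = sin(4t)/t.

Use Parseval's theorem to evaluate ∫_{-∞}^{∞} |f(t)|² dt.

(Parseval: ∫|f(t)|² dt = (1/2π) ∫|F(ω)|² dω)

∫|f(t)|² dt = 4 \pi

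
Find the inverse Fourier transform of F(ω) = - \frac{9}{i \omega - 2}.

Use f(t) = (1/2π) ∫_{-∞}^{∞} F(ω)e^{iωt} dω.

f(t) = 9 e^{2 t} u\left(- t\right)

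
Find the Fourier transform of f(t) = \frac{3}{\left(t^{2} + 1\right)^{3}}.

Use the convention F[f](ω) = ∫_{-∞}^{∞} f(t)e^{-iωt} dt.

F(ω) = \frac{3 \pi \left(\omega^{2} + 3 \left|{\omega}\right| + 3\right) e^{- \left|{\omega}\right|}}{8}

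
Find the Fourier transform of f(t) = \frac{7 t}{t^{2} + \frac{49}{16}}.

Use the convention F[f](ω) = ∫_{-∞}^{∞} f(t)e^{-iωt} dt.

F(ω) = - 7 i \pi e^{- \frac{7 \left|{\omega}\right|}{4}} \operatorname{sign}{\left(\omega \right)}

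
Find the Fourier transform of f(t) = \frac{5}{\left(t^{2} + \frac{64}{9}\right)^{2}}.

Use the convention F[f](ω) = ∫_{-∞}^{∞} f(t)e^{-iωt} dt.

F(ω) = \frac{45 \pi \left(8 \left|{\omega}\right| + 3\right) e^{- \frac{8 \left|{\omega}\right|}{3}}}{1024}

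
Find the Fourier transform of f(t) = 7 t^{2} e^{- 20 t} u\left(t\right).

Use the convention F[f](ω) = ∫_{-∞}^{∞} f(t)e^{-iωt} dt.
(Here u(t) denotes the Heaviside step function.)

F(ω) = \frac{14}{\left(i \omega + 20\right)^{3}}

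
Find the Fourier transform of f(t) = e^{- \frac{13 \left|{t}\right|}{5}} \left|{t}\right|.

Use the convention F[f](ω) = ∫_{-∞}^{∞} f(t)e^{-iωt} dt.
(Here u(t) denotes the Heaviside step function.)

F(ω) = \frac{50 \left(169 - 25 \omega^{2}\right)}{\left(25 \omega^{2} + 169\right)^{2}}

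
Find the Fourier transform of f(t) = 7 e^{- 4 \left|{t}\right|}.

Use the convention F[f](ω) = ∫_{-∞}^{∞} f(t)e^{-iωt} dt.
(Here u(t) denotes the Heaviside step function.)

F(ω) = \frac{56}{\omega^{2} + 16}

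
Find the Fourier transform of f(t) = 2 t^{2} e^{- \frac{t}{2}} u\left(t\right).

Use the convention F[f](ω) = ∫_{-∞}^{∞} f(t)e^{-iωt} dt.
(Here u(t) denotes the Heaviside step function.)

F(ω) = \frac{32}{\left(2 i \omega + 1\right)^{3}}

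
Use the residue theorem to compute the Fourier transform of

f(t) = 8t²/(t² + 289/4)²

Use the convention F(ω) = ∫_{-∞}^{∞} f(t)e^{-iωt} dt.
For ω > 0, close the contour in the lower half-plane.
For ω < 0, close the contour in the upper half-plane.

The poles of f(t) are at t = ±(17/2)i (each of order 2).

Let g(z) = f(z)e^{-iωz}; for large |z| the factor e^{-iωz} decays in the lower half-plane when ω > 0 and in the upper half-plane when ω < 0.

Case ω > 0 (lower half-plane, clockwise contour ⇒ F(ω) = -2πi·ΣRes):
  Res_{z = - \frac{17 i}{2}} g(z) = i \left(\frac{4}{17} - 2 \omega\right) e^{- \frac{17 \omega}{2}} (pole of order 2)
  F(ω) = -2πi·ΣRes = \frac{4 \pi \left(2 - 17 \omega\right) e^{- \frac{17 \omega}{2}}}{17}

Case ω < 0 (upper half-plane, counterclockwise contour ⇒ F(ω) = +2πi·ΣRes):
  Res_{z = \frac{17 i}{2}} g(z) = i \left(- 2 \omega - \frac{4}{17}\right) e^{\frac{17 \omega}{2}} (pole of order 2)
  F(ω) = 2πi·ΣRes = \frac{4 \pi \left(17 \omega + 2\right) e^{\frac{17 \omega}{2}}}{17}

Both cases combine into a single formula in |ω|:

F(ω) = \frac{4 \pi \left(2 - 17 \left|{\omega}\right|\right) e^{- \frac{17 \left|{\omega}\right|}{2}}}{17}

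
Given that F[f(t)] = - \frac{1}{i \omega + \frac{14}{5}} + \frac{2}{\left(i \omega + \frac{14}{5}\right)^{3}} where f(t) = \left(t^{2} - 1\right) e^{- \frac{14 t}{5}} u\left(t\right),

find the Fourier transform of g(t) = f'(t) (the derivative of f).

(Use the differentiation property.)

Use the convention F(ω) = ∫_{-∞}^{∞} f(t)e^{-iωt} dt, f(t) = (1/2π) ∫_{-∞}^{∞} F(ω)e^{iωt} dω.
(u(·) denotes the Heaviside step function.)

F[g](ω) = \frac{5 i \omega \left(250 i \omega - \left(5 i \omega + 14\right)^{3} + 700\right)}{\left(5 i \omega + 14\right)^{4}}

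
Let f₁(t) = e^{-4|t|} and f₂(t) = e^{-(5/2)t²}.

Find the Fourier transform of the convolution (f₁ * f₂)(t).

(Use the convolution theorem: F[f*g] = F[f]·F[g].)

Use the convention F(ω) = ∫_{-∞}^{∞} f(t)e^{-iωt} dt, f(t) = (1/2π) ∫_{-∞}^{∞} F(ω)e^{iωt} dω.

F[f₁*f₂](ω) = \frac{8 \sqrt{10} \sqrt{\pi} e^{- \frac{\omega^{2}}{10}}}{5 \left(\omega^{2} + 16\right)}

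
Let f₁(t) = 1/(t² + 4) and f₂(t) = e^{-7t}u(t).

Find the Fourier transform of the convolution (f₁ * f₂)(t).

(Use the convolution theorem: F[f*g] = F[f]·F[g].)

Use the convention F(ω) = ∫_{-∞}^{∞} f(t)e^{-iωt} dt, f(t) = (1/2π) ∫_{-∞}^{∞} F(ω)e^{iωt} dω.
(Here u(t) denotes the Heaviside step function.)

F[f₁*f₂](ω) = \frac{\pi e^{- 2 \left|{\omega}\right|}}{2 \left(i \omega + 7\right)}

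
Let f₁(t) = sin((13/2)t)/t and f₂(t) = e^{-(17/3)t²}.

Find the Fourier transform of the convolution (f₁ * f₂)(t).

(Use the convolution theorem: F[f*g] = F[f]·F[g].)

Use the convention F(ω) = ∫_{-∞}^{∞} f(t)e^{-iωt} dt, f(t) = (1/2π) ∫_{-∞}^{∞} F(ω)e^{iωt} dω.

F[f₁*f₂](ω) = \begin{cases} \frac{\sqrt{51} \pi^{\frac{3}{2}} e^{- \frac{3 \omega^{2}}{68}}}{17} & \text{for}\: \omega > - \frac{13}{2} \wedge \omega < \frac{13}{2} \\0 & \text{otherwise} \end{cases}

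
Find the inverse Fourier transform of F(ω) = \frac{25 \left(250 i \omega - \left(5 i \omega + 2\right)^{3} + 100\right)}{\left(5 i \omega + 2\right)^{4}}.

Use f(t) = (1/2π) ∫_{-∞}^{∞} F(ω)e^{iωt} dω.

f(t) = 5 \left(t^{2} - 1\right) e^{- \frac{2 t}{5}} u\left(t\right)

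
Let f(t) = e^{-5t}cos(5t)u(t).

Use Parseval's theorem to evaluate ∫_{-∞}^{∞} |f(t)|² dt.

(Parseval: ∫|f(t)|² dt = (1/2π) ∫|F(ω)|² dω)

∫|f(t)|² dt = \frac{3}{40}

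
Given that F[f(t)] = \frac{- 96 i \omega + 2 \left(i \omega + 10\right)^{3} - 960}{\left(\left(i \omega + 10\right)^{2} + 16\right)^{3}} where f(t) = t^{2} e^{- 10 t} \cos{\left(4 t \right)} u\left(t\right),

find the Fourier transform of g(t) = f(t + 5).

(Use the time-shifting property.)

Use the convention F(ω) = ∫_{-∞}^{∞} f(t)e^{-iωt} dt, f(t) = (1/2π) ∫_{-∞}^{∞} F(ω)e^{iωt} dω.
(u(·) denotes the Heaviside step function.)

F[g](ω) = \frac{2 \left(- 48 i \omega + \left(i \omega + 10\right)^{3} - 480\right) e^{5 i \omega}}{\left(\left(i \omega + 10\right)^{2} + 16\right)^{3}}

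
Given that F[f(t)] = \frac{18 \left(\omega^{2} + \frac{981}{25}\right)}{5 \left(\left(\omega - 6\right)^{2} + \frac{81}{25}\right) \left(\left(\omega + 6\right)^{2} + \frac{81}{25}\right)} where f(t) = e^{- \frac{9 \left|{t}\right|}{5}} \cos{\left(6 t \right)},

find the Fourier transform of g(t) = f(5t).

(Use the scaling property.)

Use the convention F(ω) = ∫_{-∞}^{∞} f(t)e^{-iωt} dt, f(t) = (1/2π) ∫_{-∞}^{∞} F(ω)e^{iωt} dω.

F[g](ω) = \frac{18 \left(\omega^{2} + 981\right)}{\omega^{4} - 1638 \omega^{2} + 962361}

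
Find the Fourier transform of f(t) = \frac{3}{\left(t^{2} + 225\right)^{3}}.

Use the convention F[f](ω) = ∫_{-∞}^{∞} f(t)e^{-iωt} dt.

F(ω) = \frac{\pi \left(75 \omega^{2} + 15 \left|{\omega}\right| + 1\right) e^{- 15 \left|{\omega}\right|}}{675000}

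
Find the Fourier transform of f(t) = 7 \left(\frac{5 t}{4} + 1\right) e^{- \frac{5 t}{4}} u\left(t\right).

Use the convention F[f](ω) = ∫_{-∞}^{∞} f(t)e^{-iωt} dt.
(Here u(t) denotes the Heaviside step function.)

F(ω) = \frac{56 \left(- 2 i \omega - 5\right)}{16 \omega^{2} - 40 i \omega - 25}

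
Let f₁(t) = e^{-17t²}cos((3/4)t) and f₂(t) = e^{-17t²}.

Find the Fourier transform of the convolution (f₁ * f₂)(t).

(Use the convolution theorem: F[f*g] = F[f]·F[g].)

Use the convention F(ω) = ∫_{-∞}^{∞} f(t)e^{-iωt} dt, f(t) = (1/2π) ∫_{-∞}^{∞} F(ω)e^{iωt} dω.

F[f₁*f₂](ω) = \frac{\pi \left(e^{\frac{3 \omega}{68}} + 1\right) e^{- \frac{\omega^{2}}{34} - \frac{3 \omega}{136} - \frac{9}{1088}}}{34}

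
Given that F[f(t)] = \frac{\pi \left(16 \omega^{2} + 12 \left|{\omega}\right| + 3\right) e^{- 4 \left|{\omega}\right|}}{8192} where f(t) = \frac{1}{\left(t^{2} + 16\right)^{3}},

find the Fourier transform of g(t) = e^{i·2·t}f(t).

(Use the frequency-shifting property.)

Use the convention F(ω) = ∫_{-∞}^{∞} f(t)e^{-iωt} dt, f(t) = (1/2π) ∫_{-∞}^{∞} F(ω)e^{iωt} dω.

F[g](ω) = \frac{\pi \left(16 \left(\omega - 2\right)^{2} + 12 \left|{\omega - 2}\right| + 3\right) e^{- 4 \left|{\omega - 2}\right|}}{8192}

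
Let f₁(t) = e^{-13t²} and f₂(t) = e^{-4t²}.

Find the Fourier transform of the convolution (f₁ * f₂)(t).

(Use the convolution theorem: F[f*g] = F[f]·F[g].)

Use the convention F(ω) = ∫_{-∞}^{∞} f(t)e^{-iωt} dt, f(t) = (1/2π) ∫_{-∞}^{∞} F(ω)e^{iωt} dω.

F[f₁*f₂](ω) = \frac{\sqrt{13} \pi e^{- \frac{17 \omega^{2}}{208}}}{26}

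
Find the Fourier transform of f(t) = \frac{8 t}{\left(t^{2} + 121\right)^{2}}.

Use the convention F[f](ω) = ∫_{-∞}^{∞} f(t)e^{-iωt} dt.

F(ω) = - \frac{4 i \pi \omega e^{- 11 \left|{\omega}\right|}}{11}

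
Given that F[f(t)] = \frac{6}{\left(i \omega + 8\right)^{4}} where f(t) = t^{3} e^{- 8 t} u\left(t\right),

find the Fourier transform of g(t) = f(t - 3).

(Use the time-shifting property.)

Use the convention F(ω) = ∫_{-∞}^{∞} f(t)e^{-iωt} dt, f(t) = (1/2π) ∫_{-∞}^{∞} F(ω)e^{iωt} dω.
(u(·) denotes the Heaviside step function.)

F[g](ω) = \frac{6 e^{- 3 i \omega}}{\left(i \omega + 8\right)^{4}}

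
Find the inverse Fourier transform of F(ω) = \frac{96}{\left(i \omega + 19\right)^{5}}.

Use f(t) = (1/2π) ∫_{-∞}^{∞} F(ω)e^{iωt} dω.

f(t) = 4 t^{4} e^{- 19 t} u\left(t\right)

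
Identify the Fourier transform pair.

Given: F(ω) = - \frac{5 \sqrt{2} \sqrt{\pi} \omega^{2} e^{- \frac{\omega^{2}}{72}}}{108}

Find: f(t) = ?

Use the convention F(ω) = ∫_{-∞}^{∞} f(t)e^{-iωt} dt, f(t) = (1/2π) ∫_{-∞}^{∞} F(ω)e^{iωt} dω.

f(t) = 5 \left(72 t^{2} - 2\right) e^{- 18 t^{2}}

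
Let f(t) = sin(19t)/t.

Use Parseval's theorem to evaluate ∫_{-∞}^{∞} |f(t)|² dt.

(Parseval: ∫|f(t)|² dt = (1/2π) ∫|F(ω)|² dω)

∫|f(t)|² dt = 19 \pi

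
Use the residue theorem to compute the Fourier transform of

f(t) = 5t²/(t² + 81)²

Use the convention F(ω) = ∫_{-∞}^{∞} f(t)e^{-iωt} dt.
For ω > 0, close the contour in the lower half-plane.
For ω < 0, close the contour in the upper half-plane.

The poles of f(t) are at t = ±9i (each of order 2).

Let g(z) = f(z)e^{-iωz}; for large |z| the factor e^{-iωz} decays in the lower half-plane when ω > 0 and in the upper half-plane when ω < 0.

Case ω > 0 (lower half-plane, clockwise contour ⇒ F(ω) = -2πi·ΣRes):
  Res_{z = - 9 i} g(z) = \frac{5 i \left(1 - 9 \omega\right) e^{- 9 \omega}}{36} (pole of order 2)
  F(ω) = -2πi·ΣRes = \frac{5 \pi \left(1 - 9 \omega\right) e^{- 9 \omega}}{18}

Case ω < 0 (upper half-plane, counterclockwise contour ⇒ F(ω) = +2πi·ΣRes):
  Res_{z = 9 i} g(z) = \frac{5 i \left(- 9 \omega - 1\right) e^{9 \omega}}{36} (pole of order 2)
  F(ω) = 2πi·ΣRes = \frac{5 \pi \left(9 \omega + 1\right) e^{9 \omega}}{18}

Both cases combine into a single formula in |ω|:

F(ω) = \frac{5 \pi \left(1 - 9 \left|{\omega}\right|\right) e^{- 9 \left|{\omega}\right|}}{18}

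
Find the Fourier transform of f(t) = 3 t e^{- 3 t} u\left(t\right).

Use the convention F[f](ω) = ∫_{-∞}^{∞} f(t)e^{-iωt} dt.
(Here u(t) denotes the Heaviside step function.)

F(ω) = \frac{3}{\left(i \omega + 3\right)^{2}}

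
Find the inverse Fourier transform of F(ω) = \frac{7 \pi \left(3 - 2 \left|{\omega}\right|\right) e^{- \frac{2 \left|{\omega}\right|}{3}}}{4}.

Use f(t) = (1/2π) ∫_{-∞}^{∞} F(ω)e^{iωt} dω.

f(t) = \frac{7 t^{2}}{\left(t^{2} + \frac{4}{9}\right)^{2}}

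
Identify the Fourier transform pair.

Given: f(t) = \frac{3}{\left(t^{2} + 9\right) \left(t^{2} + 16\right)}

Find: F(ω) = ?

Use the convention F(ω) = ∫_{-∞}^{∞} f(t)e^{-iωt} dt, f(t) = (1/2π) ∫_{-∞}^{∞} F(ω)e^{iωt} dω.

F(ω) = \frac{\pi \left(4 e^{\left|{\omega}\right|} - 3\right) e^{- 4 \left|{\omega}\right|}}{28}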